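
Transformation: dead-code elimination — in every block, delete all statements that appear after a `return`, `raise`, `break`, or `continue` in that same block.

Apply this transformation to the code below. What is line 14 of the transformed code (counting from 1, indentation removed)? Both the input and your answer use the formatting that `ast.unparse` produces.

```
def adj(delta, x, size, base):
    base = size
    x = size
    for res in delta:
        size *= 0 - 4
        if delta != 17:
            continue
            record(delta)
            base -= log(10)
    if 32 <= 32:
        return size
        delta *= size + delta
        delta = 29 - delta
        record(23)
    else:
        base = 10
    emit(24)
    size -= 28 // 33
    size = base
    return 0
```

size = base

Transformed code:
def adj(delta, x, size, base):
    base = size
    x = size
    for res in delta:
        size *= 0 - 4
        if delta != 17:
            continue
    if 32 <= 32:
        return size
    else:
        base = 10
    emit(24)
    size -= 28 // 33
    size = base
    return 0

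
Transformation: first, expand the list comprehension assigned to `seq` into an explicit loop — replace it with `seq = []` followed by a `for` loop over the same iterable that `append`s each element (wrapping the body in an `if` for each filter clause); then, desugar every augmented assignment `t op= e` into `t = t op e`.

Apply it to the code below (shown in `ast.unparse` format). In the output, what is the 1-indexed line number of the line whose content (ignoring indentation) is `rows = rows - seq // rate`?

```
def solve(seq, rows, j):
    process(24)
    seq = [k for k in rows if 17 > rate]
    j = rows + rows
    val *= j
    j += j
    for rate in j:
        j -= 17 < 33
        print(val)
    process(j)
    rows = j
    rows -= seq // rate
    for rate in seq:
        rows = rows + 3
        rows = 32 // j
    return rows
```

Transformed code:
def solve(seq, rows, j):
    process(24)
    seq = []
    for k in rows:
        if 17 > rate:
            seq.append(k)
    j = rows + rows
    val = val * j
    j = j + j
    for rate in j:
        j = j - (17 < 33)
        print(val)
    process(j)
    rows = j
    rows = rows - seq // rate
    for rate in seq:
        rows = rows + 3
        rows = 32 // j
    return rows

15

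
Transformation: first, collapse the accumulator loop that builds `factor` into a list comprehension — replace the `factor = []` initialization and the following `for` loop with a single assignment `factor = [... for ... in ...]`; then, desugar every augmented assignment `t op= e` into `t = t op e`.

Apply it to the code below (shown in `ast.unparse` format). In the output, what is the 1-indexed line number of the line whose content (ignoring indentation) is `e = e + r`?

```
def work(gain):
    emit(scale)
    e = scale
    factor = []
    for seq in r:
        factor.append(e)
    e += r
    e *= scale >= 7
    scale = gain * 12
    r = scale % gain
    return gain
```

5

Transformed code:
def work(gain):
    emit(scale)
    e = scale
    factor = [e for seq in r]
    e = e + r
    e = e * (scale >= 7)
    scale = gain * 12
    r = scale % gain
    return gain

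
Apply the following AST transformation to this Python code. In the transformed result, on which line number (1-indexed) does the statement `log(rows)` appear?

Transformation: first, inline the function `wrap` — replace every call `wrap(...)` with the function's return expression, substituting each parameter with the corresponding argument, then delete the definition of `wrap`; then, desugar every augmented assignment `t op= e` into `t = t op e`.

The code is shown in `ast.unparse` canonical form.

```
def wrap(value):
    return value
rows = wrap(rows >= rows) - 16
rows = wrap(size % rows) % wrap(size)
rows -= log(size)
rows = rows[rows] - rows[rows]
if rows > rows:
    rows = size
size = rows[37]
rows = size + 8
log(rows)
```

Transformed code:
rows = (rows >= rows) - 16
rows = size % rows % size
rows = rows - log(size)
rows = rows[rows] - rows[rows]
if rows > rows:
    rows = size
size = rows[37]
rows = size + 8
log(rows)

9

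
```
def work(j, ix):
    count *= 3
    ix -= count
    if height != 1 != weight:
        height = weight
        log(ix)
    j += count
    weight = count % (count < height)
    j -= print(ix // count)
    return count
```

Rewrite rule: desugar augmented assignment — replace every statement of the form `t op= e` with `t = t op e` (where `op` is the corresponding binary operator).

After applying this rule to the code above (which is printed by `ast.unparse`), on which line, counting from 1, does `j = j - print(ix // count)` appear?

Transformed code:
def work(j, ix):
    count = count * 3
    ix = ix - count
    if height != 1 != weight:
        height = weight
        log(ix)
    j = j + count
    weight = count % (count < height)
    j = j - print(ix // count)
    return count

9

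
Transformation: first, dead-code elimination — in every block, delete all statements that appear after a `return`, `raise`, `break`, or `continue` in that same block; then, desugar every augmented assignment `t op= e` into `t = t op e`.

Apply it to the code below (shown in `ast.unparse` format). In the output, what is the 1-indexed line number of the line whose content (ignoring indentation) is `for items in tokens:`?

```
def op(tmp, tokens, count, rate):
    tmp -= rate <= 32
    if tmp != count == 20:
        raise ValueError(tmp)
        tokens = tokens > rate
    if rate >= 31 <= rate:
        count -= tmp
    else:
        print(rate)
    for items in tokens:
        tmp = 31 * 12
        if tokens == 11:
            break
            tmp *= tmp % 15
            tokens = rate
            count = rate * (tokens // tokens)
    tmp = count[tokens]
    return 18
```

9

Transformed code:
def op(tmp, tokens, count, rate):
    tmp = tmp - (rate <= 32)
    if tmp != count == 20:
        raise ValueError(tmp)
    if rate >= 31 <= rate:
        count = count - tmp
    else:
        print(rate)
    for items in tokens:
        tmp = 31 * 12
        if tokens == 11:
            break
    tmp = count[tokens]
    return 18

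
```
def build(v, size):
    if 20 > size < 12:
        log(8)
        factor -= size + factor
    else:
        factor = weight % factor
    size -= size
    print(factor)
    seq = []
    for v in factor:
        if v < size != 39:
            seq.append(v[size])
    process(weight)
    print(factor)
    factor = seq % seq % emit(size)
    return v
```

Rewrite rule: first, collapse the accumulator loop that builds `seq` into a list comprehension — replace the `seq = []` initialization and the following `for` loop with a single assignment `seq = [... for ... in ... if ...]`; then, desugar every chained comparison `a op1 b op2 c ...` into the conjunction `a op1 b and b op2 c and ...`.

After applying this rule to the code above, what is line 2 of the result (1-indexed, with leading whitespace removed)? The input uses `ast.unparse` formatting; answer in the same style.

if 20 > size and size < 12:

Transformed code:
def build(v, size):
    if 20 > size and size < 12:
        log(8)
        factor -= size + factor
    else:
        factor = weight % factor
    size -= size
    print(factor)
    seq = [v[size] for v in factor if v < size and size != 39]
    process(weight)
    print(factor)
    factor = seq % seq % emit(size)
    return v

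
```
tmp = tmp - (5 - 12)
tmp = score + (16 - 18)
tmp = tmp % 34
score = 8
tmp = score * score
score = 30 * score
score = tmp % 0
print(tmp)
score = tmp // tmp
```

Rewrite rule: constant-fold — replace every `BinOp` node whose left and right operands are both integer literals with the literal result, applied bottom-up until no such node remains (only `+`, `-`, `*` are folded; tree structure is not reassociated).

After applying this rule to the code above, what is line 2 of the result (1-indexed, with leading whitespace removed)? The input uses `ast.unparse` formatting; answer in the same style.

Transformed code:
tmp = tmp - -7
tmp = score + -2
tmp = tmp % 34
score = 8
tmp = score * score
score = 30 * score
score = tmp % 0
print(tmp)
score = tmp // tmp

tmp = score + -2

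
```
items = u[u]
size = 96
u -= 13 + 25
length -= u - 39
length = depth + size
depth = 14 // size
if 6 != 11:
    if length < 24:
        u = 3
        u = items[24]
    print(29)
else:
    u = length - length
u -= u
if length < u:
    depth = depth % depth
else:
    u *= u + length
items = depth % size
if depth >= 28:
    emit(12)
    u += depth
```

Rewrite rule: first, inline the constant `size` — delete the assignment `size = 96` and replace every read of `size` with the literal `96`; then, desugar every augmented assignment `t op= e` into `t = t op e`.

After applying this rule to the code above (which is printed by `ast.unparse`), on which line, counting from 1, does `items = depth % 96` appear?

Transformed code:
items = u[u]
u = u - (13 + 25)
length = length - (u - 39)
length = depth + 96
depth = 14 // 96
if 6 != 11:
    if length < 24:
        u = 3
        u = items[24]
    print(29)
else:
    u = length - length
u = u - u
if length < u:
    depth = depth % depth
else:
    u = u * (u + length)
items = depth % 96
if depth >= 28:
    emit(12)
    u = u + depth

18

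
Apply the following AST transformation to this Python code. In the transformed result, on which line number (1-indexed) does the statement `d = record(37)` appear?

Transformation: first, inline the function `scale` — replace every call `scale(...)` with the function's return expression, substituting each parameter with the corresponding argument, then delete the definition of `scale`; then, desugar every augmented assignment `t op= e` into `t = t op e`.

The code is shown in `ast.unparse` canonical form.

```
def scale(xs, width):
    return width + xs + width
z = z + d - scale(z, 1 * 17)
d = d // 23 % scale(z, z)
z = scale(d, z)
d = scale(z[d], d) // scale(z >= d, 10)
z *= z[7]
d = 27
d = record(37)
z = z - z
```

Transformed code:
z = z + d - (1 * 17 + z + 1 * 17)
d = d // 23 % (z + z + z)
z = z + d + z
d = (d + z[d] + d) // (10 + (z >= d) + 10)
z = z * z[7]
d = 27
d = record(37)
z = z - z

7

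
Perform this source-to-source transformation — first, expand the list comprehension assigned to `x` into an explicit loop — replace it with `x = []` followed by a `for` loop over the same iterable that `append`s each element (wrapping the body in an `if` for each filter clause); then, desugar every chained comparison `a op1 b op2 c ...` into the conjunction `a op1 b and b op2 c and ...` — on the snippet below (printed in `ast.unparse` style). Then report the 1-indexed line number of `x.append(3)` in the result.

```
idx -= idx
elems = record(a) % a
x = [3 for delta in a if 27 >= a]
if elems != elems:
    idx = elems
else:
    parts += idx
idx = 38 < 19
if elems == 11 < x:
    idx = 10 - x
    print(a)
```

Transformed code:
idx -= idx
elems = record(a) % a
x = []
for delta in a:
    if 27 >= a:
        x.append(3)
if elems != elems:
    idx = elems
else:
    parts += idx
idx = 38 < 19
if elems == 11 and 11 < x:
    idx = 10 - x
    print(a)

6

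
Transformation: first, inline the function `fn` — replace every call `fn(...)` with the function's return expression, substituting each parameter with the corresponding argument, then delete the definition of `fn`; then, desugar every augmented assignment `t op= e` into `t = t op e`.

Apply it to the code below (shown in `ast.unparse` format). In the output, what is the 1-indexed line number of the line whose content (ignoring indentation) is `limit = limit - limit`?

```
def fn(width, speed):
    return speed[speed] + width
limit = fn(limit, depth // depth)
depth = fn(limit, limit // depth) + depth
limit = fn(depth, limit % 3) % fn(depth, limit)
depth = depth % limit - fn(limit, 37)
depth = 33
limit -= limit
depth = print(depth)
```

Transformed code:
limit = (depth // depth)[depth // depth] + limit
depth = (limit // depth)[limit // depth] + limit + depth
limit = ((limit % 3)[limit % 3] + depth) % (limit[limit] + depth)
depth = depth % limit - (37[37] + limit)
depth = 33
limit = limit - limit
depth = print(depth)

6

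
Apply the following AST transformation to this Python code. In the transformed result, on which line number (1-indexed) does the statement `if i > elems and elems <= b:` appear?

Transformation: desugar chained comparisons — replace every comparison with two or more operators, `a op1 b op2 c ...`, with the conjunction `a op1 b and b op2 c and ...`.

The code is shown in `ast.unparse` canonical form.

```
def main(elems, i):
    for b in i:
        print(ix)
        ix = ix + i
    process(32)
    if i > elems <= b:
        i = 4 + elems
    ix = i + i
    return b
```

6

Transformed code:
def main(elems, i):
    for b in i:
        print(ix)
        ix = ix + i
    process(32)
    if i > elems and elems <= b:
        i = 4 + elems
    ix = i + i
    return b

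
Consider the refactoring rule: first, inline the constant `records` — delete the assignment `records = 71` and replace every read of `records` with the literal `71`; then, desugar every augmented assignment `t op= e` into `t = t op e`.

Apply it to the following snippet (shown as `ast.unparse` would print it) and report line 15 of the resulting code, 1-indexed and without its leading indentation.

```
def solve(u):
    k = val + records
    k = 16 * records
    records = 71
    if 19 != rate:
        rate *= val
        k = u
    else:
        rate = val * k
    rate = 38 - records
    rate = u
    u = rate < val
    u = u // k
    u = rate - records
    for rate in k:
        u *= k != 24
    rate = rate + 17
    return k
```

u = u * (k != 24)

Transformed code:
def solve(u):
    k = val + 71
    k = 16 * 71
    if 19 != rate:
        rate = rate * val
        k = u
    else:
        rate = val * k
    rate = 38 - 71
    rate = u
    u = rate < val
    u = u // k
    u = rate - 71
    for rate in k:
        u = u * (k != 24)
    rate = rate + 17
    return k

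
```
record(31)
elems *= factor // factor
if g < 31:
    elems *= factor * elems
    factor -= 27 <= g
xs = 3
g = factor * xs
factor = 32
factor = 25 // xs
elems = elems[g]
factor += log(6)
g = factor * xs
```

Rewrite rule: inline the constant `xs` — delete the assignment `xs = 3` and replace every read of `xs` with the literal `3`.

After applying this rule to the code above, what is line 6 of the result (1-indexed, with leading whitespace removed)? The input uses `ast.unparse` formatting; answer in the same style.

g = factor * 3

Transformed code:
record(31)
elems *= factor // factor
if g < 31:
    elems *= factor * elems
    factor -= 27 <= g
g = factor * 3
factor = 32
factor = 25 // 3
elems = elems[g]
factor += log(6)
g = factor * 3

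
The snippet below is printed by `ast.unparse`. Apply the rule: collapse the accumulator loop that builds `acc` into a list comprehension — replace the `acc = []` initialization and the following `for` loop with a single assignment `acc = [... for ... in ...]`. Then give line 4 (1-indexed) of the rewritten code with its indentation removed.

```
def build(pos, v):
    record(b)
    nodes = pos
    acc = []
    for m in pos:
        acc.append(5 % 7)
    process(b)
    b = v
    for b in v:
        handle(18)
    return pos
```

acc = [5 % 7 for m in pos]

Transformed code:
def build(pos, v):
    record(b)
    nodes = pos
    acc = [5 % 7 for m in pos]
    process(b)
    b = v
    for b in v:
        handle(18)
    return pos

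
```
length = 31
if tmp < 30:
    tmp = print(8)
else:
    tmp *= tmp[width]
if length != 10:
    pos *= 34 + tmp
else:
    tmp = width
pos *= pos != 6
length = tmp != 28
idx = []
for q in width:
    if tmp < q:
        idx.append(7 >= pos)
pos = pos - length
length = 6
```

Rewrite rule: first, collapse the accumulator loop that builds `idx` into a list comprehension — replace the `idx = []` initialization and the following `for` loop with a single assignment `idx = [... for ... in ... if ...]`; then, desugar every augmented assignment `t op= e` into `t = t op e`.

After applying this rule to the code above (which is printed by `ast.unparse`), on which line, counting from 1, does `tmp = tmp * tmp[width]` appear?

Transformed code:
length = 31
if tmp < 30:
    tmp = print(8)
else:
    tmp = tmp * tmp[width]
if length != 10:
    pos = pos * (34 + tmp)
else:
    tmp = width
pos = pos * (pos != 6)
length = tmp != 28
idx = [7 >= pos for q in width if tmp < q]
pos = pos - length
length = 6

5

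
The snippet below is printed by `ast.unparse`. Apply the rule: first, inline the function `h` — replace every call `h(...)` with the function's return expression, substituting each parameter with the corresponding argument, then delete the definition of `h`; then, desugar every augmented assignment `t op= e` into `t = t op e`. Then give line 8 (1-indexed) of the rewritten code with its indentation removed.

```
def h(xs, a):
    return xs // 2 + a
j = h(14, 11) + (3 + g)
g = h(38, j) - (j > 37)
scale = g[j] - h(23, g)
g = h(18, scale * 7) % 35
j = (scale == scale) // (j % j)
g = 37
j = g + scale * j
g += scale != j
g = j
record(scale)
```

Transformed code:
j = 14 // 2 + 11 + (3 + g)
g = 38 // 2 + j - (j > 37)
scale = g[j] - (23 // 2 + g)
g = (18 // 2 + scale * 7) % 35
j = (scale == scale) // (j % j)
g = 37
j = g + scale * j
g = g + (scale != j)
g = j
record(scale)

g = g + (scale != j)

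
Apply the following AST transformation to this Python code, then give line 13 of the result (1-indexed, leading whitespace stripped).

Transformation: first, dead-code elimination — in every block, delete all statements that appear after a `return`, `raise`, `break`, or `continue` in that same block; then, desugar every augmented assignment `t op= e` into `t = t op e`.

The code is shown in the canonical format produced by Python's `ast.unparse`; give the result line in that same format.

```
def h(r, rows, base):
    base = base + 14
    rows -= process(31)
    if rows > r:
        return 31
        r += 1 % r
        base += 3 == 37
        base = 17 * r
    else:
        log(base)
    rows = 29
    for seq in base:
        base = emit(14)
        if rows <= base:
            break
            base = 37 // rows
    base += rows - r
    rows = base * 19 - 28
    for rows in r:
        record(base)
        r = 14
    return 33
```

Transformed code:
def h(r, rows, base):
    base = base + 14
    rows = rows - process(31)
    if rows > r:
        return 31
    else:
        log(base)
    rows = 29
    for seq in base:
        base = emit(14)
        if rows <= base:
            break
    base = base + (rows - r)
    rows = base * 19 - 28
    for rows in r:
        record(base)
        r = 14
    return 33

base = base + (rows - r)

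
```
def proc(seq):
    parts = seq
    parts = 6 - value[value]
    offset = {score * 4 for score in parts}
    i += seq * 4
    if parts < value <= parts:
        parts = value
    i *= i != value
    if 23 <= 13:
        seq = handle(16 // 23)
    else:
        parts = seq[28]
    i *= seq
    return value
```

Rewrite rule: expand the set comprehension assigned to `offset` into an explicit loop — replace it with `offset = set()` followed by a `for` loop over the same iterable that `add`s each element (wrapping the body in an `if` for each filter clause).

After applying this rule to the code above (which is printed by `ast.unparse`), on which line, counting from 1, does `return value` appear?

Transformed code:
def proc(seq):
    parts = seq
    parts = 6 - value[value]
    offset = set()
    for score in parts:
        offset.add(score * 4)
    i += seq * 4
    if parts < value <= parts:
        parts = value
    i *= i != value
    if 23 <= 13:
        seq = handle(16 // 23)
    else:
        parts = seq[28]
    i *= seq
    return value

16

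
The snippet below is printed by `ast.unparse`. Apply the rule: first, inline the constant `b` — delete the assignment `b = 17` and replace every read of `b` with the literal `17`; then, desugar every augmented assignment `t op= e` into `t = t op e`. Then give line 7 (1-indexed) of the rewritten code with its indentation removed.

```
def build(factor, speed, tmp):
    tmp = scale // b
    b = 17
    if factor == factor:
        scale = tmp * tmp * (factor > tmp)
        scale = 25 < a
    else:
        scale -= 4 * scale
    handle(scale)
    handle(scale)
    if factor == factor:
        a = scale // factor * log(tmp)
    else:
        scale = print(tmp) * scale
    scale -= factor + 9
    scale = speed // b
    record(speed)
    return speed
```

Transformed code:
def build(factor, speed, tmp):
    tmp = scale // 17
    if factor == factor:
        scale = tmp * tmp * (factor > tmp)
        scale = 25 < a
    else:
        scale = scale - 4 * scale
    handle(scale)
    handle(scale)
    if factor == factor:
        a = scale // factor * log(tmp)
    else:
        scale = print(tmp) * scale
    scale = scale - (factor + 9)
    scale = speed // 17
    record(speed)
    return speed

scale = scale - 4 * scale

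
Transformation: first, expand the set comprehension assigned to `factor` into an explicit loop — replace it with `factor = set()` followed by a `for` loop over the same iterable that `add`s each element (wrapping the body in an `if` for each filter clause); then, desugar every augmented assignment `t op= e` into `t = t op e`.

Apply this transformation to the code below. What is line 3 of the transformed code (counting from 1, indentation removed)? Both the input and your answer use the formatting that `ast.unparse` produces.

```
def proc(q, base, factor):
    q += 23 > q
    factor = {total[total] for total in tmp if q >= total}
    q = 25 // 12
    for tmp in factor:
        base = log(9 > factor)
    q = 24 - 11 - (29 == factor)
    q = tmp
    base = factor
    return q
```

Transformed code:
def proc(q, base, factor):
    q = q + (23 > q)
    factor = set()
    for total in tmp:
        if q >= total:
            factor.add(total[total])
    q = 25 // 12
    for tmp in factor:
        base = log(9 > factor)
    q = 24 - 11 - (29 == factor)
    q = tmp
    base = factor
    return q

factor = set()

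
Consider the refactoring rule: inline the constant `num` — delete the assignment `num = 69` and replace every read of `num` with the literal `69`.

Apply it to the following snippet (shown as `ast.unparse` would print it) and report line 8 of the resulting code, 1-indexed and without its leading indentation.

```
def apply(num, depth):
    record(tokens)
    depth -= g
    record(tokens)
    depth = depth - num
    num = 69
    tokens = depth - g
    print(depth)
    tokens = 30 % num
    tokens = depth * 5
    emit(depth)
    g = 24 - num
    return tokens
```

tokens = 30 % 69

Transformed code:
def apply(num, depth):
    record(tokens)
    depth -= g
    record(tokens)
    depth = depth - 69
    tokens = depth - g
    print(depth)
    tokens = 30 % 69
    tokens = depth * 5
    emit(depth)
    g = 24 - 69
    return tokens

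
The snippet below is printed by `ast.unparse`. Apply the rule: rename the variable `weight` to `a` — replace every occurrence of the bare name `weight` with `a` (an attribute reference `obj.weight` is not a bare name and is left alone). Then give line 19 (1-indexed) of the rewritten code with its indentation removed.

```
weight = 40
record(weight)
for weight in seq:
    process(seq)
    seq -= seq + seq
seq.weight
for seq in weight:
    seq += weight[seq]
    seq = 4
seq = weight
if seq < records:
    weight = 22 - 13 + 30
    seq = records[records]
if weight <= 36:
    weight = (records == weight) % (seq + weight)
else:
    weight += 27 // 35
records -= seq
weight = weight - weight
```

a = a - a

Transformed code:
a = 40
record(a)
for a in seq:
    process(seq)
    seq -= seq + seq
seq.weight
for seq in a:
    seq += a[seq]
    seq = 4
seq = a
if seq < records:
    a = 22 - 13 + 30
    seq = records[records]
if a <= 36:
    a = (records == a) % (seq + a)
else:
    a += 27 // 35
records -= seq
a = a - a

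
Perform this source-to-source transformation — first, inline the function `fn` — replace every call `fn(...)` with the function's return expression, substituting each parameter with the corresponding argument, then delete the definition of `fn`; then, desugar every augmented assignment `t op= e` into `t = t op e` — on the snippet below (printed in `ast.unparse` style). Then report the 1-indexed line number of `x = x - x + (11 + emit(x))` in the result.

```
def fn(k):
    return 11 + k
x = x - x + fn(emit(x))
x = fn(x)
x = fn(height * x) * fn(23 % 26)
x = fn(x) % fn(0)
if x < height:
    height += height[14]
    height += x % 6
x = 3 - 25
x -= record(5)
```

1

Transformed code:
x = x - x + (11 + emit(x))
x = 11 + x
x = (11 + height * x) * (11 + 23 % 26)
x = (11 + x) % (11 + 0)
if x < height:
    height = height + height[14]
    height = height + x % 6
x = 3 - 25
x = x - record(5)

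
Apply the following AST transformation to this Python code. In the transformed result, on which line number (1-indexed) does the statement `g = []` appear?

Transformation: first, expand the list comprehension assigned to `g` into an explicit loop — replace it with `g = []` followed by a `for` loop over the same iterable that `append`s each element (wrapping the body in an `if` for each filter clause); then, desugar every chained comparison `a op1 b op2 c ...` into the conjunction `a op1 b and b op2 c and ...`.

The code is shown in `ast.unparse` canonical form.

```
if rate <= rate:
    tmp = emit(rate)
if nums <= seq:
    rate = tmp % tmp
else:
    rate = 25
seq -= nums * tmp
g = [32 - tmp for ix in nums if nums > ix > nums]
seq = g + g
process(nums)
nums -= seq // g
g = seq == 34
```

8

Transformed code:
if rate <= rate:
    tmp = emit(rate)
if nums <= seq:
    rate = tmp % tmp
else:
    rate = 25
seq -= nums * tmp
g = []
for ix in nums:
    if nums > ix and ix > nums:
        g.append(32 - tmp)
seq = g + g
process(nums)
nums -= seq // g
g = seq == 34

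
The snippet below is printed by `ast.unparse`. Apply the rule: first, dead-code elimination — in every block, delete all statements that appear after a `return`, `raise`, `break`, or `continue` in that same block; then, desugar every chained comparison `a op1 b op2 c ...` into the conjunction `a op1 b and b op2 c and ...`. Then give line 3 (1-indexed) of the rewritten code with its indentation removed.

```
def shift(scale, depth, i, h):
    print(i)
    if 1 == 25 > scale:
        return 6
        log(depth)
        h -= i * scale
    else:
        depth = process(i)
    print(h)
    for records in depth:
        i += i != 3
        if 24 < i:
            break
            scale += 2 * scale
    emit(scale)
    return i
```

if 1 == 25 and 25 > scale:

Transformed code:
def shift(scale, depth, i, h):
    print(i)
    if 1 == 25 and 25 > scale:
        return 6
    else:
        depth = process(i)
    print(h)
    for records in depth:
        i += i != 3
        if 24 < i:
            break
    emit(scale)
    return i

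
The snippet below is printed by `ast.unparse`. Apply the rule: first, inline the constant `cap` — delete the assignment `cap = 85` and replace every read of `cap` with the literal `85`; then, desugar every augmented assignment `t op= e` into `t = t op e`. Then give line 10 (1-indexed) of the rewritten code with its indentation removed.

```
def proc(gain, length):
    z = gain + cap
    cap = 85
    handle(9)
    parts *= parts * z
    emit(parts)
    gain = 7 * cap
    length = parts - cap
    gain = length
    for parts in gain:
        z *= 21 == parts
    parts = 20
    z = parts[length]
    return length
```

z = z * (21 == parts)

Transformed code:
def proc(gain, length):
    z = gain + 85
    handle(9)
    parts = parts * (parts * z)
    emit(parts)
    gain = 7 * 85
    length = parts - 85
    gain = length
    for parts in gain:
        z = z * (21 == parts)
    parts = 20
    z = parts[length]
    return length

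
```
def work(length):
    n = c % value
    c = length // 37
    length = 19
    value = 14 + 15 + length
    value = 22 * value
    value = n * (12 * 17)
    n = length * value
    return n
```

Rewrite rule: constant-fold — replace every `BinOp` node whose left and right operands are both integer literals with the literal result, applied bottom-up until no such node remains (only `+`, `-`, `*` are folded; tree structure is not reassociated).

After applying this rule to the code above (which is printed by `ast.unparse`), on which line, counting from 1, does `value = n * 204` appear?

Transformed code:
def work(length):
    n = c % value
    c = length // 37
    length = 19
    value = 29 + length
    value = 22 * value
    value = n * 204
    n = length * value
    return n

7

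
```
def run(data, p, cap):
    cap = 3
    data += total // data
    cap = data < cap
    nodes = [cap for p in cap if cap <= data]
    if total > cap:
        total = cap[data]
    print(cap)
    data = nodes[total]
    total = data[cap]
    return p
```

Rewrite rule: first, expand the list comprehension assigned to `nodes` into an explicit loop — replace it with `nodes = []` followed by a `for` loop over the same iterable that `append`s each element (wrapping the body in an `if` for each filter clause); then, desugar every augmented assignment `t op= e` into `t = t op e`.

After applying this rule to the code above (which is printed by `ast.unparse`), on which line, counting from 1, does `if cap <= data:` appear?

Transformed code:
def run(data, p, cap):
    cap = 3
    data = data + total // data
    cap = data < cap
    nodes = []
    for p in cap:
        if cap <= data:
            nodes.append(cap)
    if total > cap:
        total = cap[data]
    print(cap)
    data = nodes[total]
    total = data[cap]
    return p

7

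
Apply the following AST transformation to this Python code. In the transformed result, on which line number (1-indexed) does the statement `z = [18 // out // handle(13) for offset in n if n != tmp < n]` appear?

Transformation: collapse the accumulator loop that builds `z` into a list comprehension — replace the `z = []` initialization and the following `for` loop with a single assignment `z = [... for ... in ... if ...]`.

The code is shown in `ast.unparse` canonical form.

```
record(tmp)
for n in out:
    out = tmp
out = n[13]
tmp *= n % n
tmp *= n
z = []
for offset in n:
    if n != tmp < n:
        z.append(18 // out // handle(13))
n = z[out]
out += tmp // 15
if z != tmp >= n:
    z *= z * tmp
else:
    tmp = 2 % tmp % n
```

Transformed code:
record(tmp)
for n in out:
    out = tmp
out = n[13]
tmp *= n % n
tmp *= n
z = [18 // out // handle(13) for offset in n if n != tmp < n]
n = z[out]
out += tmp // 15
if z != tmp >= n:
    z *= z * tmp
else:
    tmp = 2 % tmp % n

7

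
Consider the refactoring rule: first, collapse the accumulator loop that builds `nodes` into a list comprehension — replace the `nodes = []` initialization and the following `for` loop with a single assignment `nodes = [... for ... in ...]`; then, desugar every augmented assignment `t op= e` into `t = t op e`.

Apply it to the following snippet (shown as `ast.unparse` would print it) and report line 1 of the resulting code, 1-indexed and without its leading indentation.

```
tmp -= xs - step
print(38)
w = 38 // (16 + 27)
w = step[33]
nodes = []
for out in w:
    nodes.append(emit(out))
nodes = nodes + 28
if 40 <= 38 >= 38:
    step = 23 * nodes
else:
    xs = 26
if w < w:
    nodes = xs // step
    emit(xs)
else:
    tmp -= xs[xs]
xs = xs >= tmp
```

tmp = tmp - (xs - step)

Transformed code:
tmp = tmp - (xs - step)
print(38)
w = 38 // (16 + 27)
w = step[33]
nodes = [emit(out) for out in w]
nodes = nodes + 28
if 40 <= 38 >= 38:
    step = 23 * nodes
else:
    xs = 26
if w < w:
    nodes = xs // step
    emit(xs)
else:
    tmp = tmp - xs[xs]
xs = xs >= tmp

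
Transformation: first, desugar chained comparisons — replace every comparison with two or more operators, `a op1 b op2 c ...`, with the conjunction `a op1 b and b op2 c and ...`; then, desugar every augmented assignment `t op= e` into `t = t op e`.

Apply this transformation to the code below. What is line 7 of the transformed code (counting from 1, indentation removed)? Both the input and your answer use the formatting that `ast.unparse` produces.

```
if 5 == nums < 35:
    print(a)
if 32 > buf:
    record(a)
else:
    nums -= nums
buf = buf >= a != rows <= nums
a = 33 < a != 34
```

Transformed code:
if 5 == nums and nums < 35:
    print(a)
if 32 > buf:
    record(a)
else:
    nums = nums - nums
buf = buf >= a and a != rows and (rows <= nums)
a = 33 < a and a != 34

buf = buf >= a and a != rows and (rows <= nums)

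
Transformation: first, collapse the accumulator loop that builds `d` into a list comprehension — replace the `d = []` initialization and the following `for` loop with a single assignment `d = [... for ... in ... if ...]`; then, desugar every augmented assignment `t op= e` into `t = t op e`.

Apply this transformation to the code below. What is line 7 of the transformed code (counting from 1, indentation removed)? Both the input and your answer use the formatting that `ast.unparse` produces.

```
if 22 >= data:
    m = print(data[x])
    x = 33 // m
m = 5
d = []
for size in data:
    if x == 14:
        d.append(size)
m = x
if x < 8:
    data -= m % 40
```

if x < 8:

Transformed code:
if 22 >= data:
    m = print(data[x])
    x = 33 // m
m = 5
d = [size for size in data if x == 14]
m = x
if x < 8:
    data = data - m % 40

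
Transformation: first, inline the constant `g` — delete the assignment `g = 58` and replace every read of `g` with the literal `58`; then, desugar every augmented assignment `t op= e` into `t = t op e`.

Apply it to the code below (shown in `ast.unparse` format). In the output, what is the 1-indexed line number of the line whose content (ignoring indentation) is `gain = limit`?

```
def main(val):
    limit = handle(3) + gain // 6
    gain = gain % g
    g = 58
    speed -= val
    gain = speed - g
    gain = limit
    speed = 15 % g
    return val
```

Transformed code:
def main(val):
    limit = handle(3) + gain // 6
    gain = gain % 58
    speed = speed - val
    gain = speed - 58
    gain = limit
    speed = 15 % 58
    return val

6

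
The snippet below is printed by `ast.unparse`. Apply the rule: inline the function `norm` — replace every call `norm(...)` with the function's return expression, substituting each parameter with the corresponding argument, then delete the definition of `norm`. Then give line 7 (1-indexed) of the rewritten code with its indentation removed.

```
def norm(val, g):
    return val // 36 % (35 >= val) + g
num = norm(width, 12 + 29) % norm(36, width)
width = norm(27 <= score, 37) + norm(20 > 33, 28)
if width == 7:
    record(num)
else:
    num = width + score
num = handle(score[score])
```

num = handle(score[score])

Transformed code:
num = (width // 36 % (35 >= width) + (12 + 29)) % (36 // 36 % (35 >= 36) + width)
width = (27 <= score) // 36 % (35 >= (27 <= score)) + 37 + ((20 > 33) // 36 % (35 >= (20 > 33)) + 28)
if width == 7:
    record(num)
else:
    num = width + score
num = handle(score[score])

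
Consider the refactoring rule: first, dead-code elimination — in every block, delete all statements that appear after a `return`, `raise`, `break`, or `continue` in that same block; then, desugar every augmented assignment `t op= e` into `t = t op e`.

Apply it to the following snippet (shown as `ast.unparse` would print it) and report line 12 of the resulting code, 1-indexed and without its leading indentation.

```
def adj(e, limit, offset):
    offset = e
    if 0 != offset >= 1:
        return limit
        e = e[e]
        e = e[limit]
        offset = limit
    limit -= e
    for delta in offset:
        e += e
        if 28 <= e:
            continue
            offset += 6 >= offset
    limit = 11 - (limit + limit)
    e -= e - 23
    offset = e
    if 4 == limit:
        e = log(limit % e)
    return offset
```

offset = e

Transformed code:
def adj(e, limit, offset):
    offset = e
    if 0 != offset >= 1:
        return limit
    limit = limit - e
    for delta in offset:
        e = e + e
        if 28 <= e:
            continue
    limit = 11 - (limit + limit)
    e = e - (e - 23)
    offset = e
    if 4 == limit:
        e = log(limit % e)
    return offset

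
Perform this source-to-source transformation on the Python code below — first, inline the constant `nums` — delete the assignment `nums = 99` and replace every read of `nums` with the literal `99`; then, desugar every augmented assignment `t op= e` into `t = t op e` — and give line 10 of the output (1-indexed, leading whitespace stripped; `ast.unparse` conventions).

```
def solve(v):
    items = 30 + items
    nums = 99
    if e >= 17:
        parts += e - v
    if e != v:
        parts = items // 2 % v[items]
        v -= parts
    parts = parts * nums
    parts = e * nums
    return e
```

return e

Transformed code:
def solve(v):
    items = 30 + items
    if e >= 17:
        parts = parts + (e - v)
    if e != v:
        parts = items // 2 % v[items]
        v = v - parts
    parts = parts * 99
    parts = e * 99
    return e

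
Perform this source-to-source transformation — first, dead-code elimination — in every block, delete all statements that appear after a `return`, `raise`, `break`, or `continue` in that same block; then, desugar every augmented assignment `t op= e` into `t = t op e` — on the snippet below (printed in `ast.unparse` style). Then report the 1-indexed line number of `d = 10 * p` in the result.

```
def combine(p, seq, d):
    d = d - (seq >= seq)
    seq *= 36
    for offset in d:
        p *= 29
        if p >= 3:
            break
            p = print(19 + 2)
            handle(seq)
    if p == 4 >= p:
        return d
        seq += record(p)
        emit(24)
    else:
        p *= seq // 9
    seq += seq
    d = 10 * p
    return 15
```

13

Transformed code:
def combine(p, seq, d):
    d = d - (seq >= seq)
    seq = seq * 36
    for offset in d:
        p = p * 29
        if p >= 3:
            break
    if p == 4 >= p:
        return d
    else:
        p = p * (seq // 9)
    seq = seq + seq
    d = 10 * p
    return 15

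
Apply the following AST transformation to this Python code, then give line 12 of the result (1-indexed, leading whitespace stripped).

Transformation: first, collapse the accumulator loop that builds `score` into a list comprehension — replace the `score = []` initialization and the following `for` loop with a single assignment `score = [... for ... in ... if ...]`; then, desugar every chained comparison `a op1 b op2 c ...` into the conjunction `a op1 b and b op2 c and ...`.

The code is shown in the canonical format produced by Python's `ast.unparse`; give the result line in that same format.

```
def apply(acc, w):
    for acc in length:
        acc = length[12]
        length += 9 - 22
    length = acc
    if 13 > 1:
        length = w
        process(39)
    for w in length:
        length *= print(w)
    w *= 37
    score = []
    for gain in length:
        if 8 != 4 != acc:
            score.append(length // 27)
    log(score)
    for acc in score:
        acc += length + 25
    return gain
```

Transformed code:
def apply(acc, w):
    for acc in length:
        acc = length[12]
        length += 9 - 22
    length = acc
    if 13 > 1:
        length = w
        process(39)
    for w in length:
        length *= print(w)
    w *= 37
    score = [length // 27 for gain in length if 8 != 4 and 4 != acc]
    log(score)
    for acc in score:
        acc += length + 25
    return gain

score = [length // 27 for gain in length if 8 != 4 and 4 != acc]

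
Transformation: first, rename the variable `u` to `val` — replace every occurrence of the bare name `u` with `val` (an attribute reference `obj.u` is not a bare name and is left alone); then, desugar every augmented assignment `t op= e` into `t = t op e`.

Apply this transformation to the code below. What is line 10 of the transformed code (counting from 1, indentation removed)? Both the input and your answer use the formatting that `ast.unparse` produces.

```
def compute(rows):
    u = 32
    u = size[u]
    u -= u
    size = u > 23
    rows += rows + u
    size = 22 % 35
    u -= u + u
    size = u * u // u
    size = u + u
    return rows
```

size = val + val

Transformed code:
def compute(rows):
    val = 32
    val = size[val]
    val = val - val
    size = val > 23
    rows = rows + (rows + val)
    size = 22 % 35
    val = val - (val + val)
    size = val * val // val
    size = val + val
    return rows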